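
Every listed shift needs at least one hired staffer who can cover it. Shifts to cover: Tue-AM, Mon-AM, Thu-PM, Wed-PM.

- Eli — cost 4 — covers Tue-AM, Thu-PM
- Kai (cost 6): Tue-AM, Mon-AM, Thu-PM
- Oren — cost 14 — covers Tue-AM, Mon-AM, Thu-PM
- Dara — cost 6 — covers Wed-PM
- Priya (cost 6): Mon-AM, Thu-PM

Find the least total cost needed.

12

The greedy cost-per-new-shift heuristic would pick Eli, Kai, and Dara for 16, but a cheaper cover exists.
Choose Kai and Dara: together they cover Tue-AM, Mon-AM, Thu-PM, Wed-PM — every shift.
Total cost: 6 + 6 = 12.
No cover costs less than 12.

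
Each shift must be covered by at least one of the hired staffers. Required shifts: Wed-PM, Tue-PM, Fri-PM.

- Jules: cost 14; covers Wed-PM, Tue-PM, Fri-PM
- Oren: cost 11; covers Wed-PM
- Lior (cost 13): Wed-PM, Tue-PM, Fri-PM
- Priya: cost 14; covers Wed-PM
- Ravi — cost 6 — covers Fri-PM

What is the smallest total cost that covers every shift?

This is an integer covering problem.
Lior alone covers Wed-PM, Tue-PM, Fri-PM — every shift.
Total cost: 13.
No cover costs less than 13.

13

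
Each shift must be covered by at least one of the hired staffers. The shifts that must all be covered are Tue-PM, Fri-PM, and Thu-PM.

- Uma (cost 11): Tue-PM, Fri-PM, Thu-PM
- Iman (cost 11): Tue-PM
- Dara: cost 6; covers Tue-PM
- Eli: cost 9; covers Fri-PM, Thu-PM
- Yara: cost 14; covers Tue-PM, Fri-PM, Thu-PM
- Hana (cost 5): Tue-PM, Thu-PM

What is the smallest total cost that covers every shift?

Uma alone covers Tue-PM, Fri-PM, Thu-PM — every shift.
Total cost: 11.

11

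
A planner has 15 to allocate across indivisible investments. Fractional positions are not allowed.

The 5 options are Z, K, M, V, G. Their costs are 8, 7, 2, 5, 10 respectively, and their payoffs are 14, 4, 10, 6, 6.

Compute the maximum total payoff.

30

Z + V: cost 8 + 5 = 13 ≤ 15, payoff 14 + 6 = 20.
Z + M + V: cost 8 + 2 + 5 = 15 ≤ 15, payoff 14 + 10 + 6 = 30.
Z + M: cost 8 + 2 = 10 ≤ 15, payoff 14 + 10 = 24.
Best is Z, M, and V with total payoff 30.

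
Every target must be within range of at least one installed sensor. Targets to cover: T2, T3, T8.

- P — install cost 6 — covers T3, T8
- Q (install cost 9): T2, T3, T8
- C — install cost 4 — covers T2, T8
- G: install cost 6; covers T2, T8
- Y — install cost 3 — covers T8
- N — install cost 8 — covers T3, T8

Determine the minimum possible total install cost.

Q alone covers T2, T3, T8 — every target.
Total install cost: 9.

9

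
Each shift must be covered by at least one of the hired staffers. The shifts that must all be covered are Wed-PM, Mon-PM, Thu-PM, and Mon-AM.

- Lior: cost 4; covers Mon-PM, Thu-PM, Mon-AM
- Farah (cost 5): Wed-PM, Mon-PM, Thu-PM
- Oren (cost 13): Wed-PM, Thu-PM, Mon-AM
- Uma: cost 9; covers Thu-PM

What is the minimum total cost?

9

Choose Lior and Farah: together they cover Wed-PM, Mon-PM, Thu-PM, Mon-AM — every shift.
Total cost: 4 + 5 = 9.
No cover costs less than 9.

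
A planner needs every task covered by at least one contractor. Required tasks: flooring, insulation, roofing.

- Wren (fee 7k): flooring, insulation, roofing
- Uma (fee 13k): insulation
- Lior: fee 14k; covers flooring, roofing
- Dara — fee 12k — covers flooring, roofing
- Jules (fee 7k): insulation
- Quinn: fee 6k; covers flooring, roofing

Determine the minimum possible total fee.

7

Wren alone covers flooring, insulation, roofing — every task.
Total fee: 7.
No cover costs less than 7.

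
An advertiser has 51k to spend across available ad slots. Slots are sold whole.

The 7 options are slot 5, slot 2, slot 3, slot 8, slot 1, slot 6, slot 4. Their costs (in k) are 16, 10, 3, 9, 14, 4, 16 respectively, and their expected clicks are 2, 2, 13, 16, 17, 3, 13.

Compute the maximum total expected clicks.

62

Allowing fractional choices, the relaxed optimum would be about 63.0, but ad slots are indivisible.
slot 3 + slot 8 + slot 1 + slot 4: cost 3 + 9 + 14 + 16 = 42 ≤ 51, expected clicks 13 + 16 + 17 + 13 = 59.
slot 3 + slot 8 + slot 1 + slot 6 + slot 4: cost 3 + 9 + 14 + 4 + 16 = 46 ≤ 51, expected clicks 13 + 16 + 17 + 3 + 13 = 62.
Best is slot 3, slot 8, slot 1, slot 6, and slot 4 with total expected clicks 62.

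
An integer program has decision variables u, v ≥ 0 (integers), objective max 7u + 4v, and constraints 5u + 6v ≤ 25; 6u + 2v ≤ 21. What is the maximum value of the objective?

The continuous relaxation peaks at (2.92, 1.73) with value 27.38; rounding to a feasible lattice point costs some objective.
(u,v)=(3,1): 5·3+6·1=21≤25, 6·3+2·1=20≤21, objective 25.
(u,v)=(2,2): 5·2+6·2=22≤25, 6·2+2·2=16≤21, objective 22.
(u,v)=(3,0): 5·3+6·0=15≤25, 6·3+2·0=18≤21, objective 21.
(u,v)=(2,1): 5·2+6·1=16≤25, 6·2+2·1=14≤21, objective 18.
Maximum is 25 at (u,v)=(3,1).

25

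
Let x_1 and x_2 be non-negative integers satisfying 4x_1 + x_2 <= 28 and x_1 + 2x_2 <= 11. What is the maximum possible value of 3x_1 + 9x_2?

The continuous relaxation peaks at (0, 5.5) with value 49.50; rounding to a feasible lattice point costs some objective.
(x_1,x_2)=(1,5): 4·1+1·5=9≤28, 1·1+2·5=11≤11, objective 48.
(x_1,x_2)=(0,5): 4·0+1·5=5≤28, 1·0+2·5=10≤11, objective 45.
The best lattice point is (1,5), giving 48.

48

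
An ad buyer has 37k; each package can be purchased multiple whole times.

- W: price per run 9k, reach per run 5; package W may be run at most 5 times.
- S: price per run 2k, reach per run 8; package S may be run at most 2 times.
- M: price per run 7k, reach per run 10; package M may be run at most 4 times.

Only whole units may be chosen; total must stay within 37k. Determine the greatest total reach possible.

2×S and 4×M: price 32 ≤ 37, reach 2·8 + 4·10 = 56.
1×W, 2×S, and 3×M: price 34 ≤ 37, reach 1·5 + 2·8 + 3·10 = 51.
Best is 56.

56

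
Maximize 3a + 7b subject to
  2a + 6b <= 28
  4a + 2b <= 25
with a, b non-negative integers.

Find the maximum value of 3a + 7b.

(a,b)=(2,4): 2·2+6·4=28≤28, 4·2+2·4=16≤25, objective 34.
(a,b)=(4,3): 2·4+6·3=26≤28, 4·4+2·3=22≤25, objective 33.
(a,b)=(1,4): 2·1+6·4=26≤28, 4·1+2·4=12≤25, objective 31.
The best lattice point is (2,4), giving 34.

34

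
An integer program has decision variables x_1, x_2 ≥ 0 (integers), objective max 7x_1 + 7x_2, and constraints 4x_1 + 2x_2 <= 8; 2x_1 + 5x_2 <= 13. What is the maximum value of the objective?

Relaxing integrality, the LP optimum is 21.88 at (x_1,x_2) = (0.875, 2.25), which is not an integer point.
(x_1,x_2)=(1,2): 4·1+2·2=8≤8, 2·1+5·2=12≤13, objective 21.
(x_1,x_2)=(0,2): 4·0+2·2=4≤8, 2·0+5·2=10≤13, objective 14.
(x_1,x_2)=(1,1): 4·1+2·1=6≤8, 2·1+5·1=7≤13, objective 14.
Maximum is 21 at (x_1,x_2)=(1,2).

21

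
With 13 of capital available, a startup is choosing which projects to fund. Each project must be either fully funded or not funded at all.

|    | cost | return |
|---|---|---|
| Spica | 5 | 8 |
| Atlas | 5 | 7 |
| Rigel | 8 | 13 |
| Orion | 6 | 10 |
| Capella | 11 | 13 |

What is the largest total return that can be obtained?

21

Allowing fractional choices, the relaxed optimum would be about 21.4, but projects are indivisible.
Spica + Rigel: cost 5 + 8 = 13 ≤ 13, return 8 + 13 = 21.
Atlas + Rigel: cost 5 + 8 = 13 ≤ 13, return 7 + 13 = 20.
Spica + Orion: cost 5 + 6 = 11 ≤ 13, return 8 + 10 = 18.
Best is Spica and Rigel with total return 21.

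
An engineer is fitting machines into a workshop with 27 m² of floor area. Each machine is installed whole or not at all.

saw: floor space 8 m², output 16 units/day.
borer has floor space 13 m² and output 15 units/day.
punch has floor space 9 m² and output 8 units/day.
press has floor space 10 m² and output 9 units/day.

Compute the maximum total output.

Allowing fractional choices, the relaxed optimum would be about 36.4, but machines are indivisible.
saw + punch + press: floor space 8 + 9 + 10 = 27 ≤ 27, output 16 + 8 + 9 = 33.
saw + press: floor space 8 + 10 = 18 ≤ 27, output 16 + 9 = 25.
saw + borer: floor space 8 + 13 = 21 ≤ 27, output 16 + 15 = 31.
Best is saw, punch, and press with total output 33.

33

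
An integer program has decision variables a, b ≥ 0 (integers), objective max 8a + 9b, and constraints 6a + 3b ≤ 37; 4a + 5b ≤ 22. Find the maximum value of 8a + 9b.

42

(a,b)=(3,2): 6·3+3·2=24≤37, 4·3+5·2=22≤22, objective 42.
(a,b)=(4,1): 6·4+3·1=27≤37, 4·4+5·1=21≤22, objective 41.
No feasible integer point exceeds 42.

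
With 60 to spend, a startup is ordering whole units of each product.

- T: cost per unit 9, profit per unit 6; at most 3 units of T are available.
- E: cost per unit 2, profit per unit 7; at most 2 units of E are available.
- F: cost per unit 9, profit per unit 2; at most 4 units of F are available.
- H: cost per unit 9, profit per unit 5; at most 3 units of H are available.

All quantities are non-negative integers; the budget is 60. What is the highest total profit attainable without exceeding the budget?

3×T, 2×E, and 3×H: cost 58 ≤ 60, profit 3·6 + 2·7 + 3·5 = 47.
3×T, 2×E, 1×F, and 2×H: cost 58 ≤ 60, profit 3·6 + 2·7 + 1·2 + 2·5 = 44.
Best is 47.

47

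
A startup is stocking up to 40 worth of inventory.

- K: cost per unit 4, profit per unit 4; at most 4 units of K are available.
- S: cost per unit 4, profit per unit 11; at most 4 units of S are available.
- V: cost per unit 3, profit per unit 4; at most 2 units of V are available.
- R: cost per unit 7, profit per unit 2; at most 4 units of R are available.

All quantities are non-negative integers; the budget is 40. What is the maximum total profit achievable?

68

This is a bounded integer knapsack.
Take 4×K, 4×S, and 2×V: cost 38 ≤ 40, profit 4·4 + 4·11 + 2·4 = 68.
S has the best ratio (11/4) and is taken to its limit of 4; remaining capacity is filled optimally with the others.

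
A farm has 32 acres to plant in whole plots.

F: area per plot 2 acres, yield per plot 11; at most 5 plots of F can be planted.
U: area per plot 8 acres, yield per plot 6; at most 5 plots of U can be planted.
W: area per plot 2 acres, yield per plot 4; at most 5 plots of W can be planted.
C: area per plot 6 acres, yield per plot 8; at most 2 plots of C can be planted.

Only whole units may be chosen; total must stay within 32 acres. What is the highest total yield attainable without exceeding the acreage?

91

5×F, 5×W, and 2×C: area 32 ≤ 32, yield 5·11 + 5·4 + 2·8 = 91.
5×F, 4×W, and 2×C: area 30 ≤ 32, yield 5·11 + 4·4 + 2·8 = 87.
Best is 91.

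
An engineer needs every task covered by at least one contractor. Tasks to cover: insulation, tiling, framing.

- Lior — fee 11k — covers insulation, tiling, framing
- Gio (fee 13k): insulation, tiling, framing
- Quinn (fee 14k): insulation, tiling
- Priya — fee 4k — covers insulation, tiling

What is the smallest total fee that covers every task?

The greedy cost-per-new-task heuristic would pick Priya and Lior for 15, but a cheaper cover exists.
Lior alone covers insulation, tiling, framing — every task.
Total fee: 11.
No cover costs less than 11.

11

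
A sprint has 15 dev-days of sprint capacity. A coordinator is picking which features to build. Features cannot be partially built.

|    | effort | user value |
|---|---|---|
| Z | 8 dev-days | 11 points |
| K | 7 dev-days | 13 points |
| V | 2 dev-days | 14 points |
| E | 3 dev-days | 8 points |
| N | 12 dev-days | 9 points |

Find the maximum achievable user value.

35

Take K, V, and E: effort 7 + 2 + 3 = 12 ≤ 15, user value 13 + 14 + 8 = 35.
No other feasible combination does better.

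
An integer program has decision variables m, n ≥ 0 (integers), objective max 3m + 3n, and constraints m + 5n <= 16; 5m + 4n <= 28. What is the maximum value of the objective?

18

Relaxing integrality, the LP optimum is 18.29 at (m,n) = (3.62, 2.48), which is not an integer point.
(m,n)=(4,2): 1·4+5·2=14≤16, 5·4+4·2=28≤28, objective 18.
(m,n)=(3,2): 1·3+5·2=13≤16, 5·3+4·2=23≤28, objective 15.
(m,n)=(4,1): 1·4+5·1=9≤16, 5·4+4·1=24≤28, objective 15.
Maximum is 18 at (m,n)=(4,2).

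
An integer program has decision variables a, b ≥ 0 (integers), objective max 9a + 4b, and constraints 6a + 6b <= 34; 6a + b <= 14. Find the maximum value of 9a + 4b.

(a,b)=(2,2): 6·2+6·2=24≤34, 6·2+1·2=14≤14, objective 26.
(a,b)=(1,4): 6·1+6·4=30≤34, 6·1+1·4=10≤14, objective 25.
(a,b)=(2,1): 6·2+6·1=18≤34, 6·2+1·1=13≤14, objective 22.
(a,b)=(1,3): 6·1+6·3=24≤34, 6·1+1·3=9≤14, objective 21.
No feasible integer point exceeds 26.

26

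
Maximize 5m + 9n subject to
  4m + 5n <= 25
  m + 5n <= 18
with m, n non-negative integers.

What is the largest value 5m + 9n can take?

37

The continuous relaxation peaks at (2.33, 3.13) with value 39.87; rounding to a feasible lattice point costs some objective.
(m,n)=(2,3): 4·2+5·3=23≤25, 1·2+5·3=17≤18, objective 37.
(m,n)=(3,2): 4·3+5·2=22≤25, 1·3+5·2=13≤18, objective 33.
(m,n)=(1,3): 4·1+5·3=19≤25, 1·1+5·3=16≤18, objective 32.
(m,n)=(2,2): 4·2+5·2=18≤25, 1·2+5·2=12≤18, objective 28.
No feasible integer point exceeds 37.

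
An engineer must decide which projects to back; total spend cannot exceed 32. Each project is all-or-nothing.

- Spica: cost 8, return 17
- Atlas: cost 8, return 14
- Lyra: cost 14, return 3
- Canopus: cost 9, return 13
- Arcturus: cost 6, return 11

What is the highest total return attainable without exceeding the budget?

55

Spica + Atlas + Canopus + Arcturus: cost 8 + 8 + 9 + 6 = 31 ≤ 32, return 17 + 14 + 13 + 11 = 55.
Spica + Atlas + Canopus: cost 8 + 8 + 9 = 25 ≤ 32, return 17 + 14 + 13 = 44.
Spica + Atlas + Arcturus: cost 8 + 8 + 6 = 22 ≤ 32, return 17 + 14 + 11 = 42.
Best is Spica, Atlas, Canopus, and Arcturus with total return 55.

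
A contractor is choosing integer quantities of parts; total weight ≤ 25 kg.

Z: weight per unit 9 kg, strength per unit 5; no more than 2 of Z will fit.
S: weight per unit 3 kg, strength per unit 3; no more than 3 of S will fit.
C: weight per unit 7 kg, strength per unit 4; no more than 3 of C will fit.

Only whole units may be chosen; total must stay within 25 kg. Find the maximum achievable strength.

18

S has the best ratio (3/3); taking only S gives at most 3×3 = 9 (stopped by the supply cap of 3).
Mixing does better — 1×Z, 3×S, and 1×C: weight 25 ≤ 25, strength 1·5 + 3·3 + 1·4 = 18.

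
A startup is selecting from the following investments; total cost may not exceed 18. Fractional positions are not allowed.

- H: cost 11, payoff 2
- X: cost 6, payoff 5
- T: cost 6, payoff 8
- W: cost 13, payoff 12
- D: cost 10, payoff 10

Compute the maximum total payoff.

18

This is an integer program with binary decision variables.
Allowing fractional choices, the relaxed optimum would be about 19.8, but investments are indivisible.
X + T: cost 6 + 6 = 12 ≤ 18, payoff 5 + 8 = 13.
T + D: cost 6 + 10 = 16 ≤ 18, payoff 8 + 10 = 18.
X + D: cost 6 + 10 = 16 ≤ 18, payoff 5 + 10 = 15.
Best is T and D with total payoff 18.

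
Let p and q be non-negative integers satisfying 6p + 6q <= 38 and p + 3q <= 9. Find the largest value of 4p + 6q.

(p,q)=(5,1): 6·5+6·1=36≤38, 1·5+3·1=8≤9, objective 26.
(p,q)=(6,0): 6·6+6·0=36≤38, 1·6+3·0=6≤9, objective 24.
(p,q)=(4,1): 6·4+6·1=30≤38, 1·4+3·1=7≤9, objective 22.
(p,q)=(5,0): 6·5+6·0=30≤38, 1·5+3·0=5≤9, objective 20.
No feasible integer point exceeds 26.

26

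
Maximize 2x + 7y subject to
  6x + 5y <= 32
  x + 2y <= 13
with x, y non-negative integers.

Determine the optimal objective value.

Relaxing integrality, the LP optimum is 44.80 at (x,y) = (0, 6.4), which is not an integer point.
(x,y)=(0,6) is feasible, giving 42.
(x,y)=(1,5) is feasible, giving 37.
Maximum is 42 at (x,y)=(0,6).

42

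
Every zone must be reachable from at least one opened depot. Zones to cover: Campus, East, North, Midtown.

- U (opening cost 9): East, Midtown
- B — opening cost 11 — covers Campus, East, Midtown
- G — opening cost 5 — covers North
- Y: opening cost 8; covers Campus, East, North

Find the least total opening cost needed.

16

Choose B and G: together they cover Campus, East, North, Midtown — every zone.
Total opening cost: 11 + 5 = 16.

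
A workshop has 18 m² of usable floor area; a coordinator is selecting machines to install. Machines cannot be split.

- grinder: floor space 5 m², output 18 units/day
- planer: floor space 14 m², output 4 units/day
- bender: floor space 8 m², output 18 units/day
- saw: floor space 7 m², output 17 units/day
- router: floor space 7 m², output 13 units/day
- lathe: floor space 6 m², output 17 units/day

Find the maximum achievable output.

Treat it as a binary knapsack problem.
grinder + bender: floor space 5 + 8 = 13 ≤ 18, output 18 + 18 = 36.
grinder + saw + lathe: floor space 5 + 7 + 6 = 18 ≤ 18, output 18 + 17 + 17 = 52.
grinder + router + lathe: floor space 5 + 7 + 6 = 18 ≤ 18, output 18 + 13 + 17 = 48.
Best is grinder, saw, and lathe with total output 52.

52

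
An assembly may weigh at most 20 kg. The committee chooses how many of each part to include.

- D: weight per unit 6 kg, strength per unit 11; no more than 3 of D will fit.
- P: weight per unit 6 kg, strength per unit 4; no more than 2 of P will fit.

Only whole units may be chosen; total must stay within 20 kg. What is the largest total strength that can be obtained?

D has the best ratio (11/6); taking only D gives at most 3×11 = 33 (stopped by the weight limit).
Optimal: 3×D: weight 18 ≤ 20, strength 3·11 = 33.

33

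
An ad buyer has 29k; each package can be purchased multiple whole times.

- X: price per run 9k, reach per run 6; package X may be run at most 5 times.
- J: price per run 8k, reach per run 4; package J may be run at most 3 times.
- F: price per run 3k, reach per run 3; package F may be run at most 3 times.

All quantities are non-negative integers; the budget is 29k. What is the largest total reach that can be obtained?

21

This is a bounded integer knapsack.
1×X, 1×J, and 3×F: price 26 ≤ 29, reach 1·6 + 1·4 + 3·3 = 19.
2×X and 3×F: price 27 ≤ 29, reach 2·6 + 3·3 = 21.
Best is 21.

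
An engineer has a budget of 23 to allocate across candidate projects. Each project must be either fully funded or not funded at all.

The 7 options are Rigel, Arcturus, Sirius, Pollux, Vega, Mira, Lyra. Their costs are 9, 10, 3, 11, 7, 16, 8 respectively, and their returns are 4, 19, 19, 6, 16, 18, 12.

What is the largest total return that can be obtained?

This is an integer program with binary decision variables.
Arcturus + Sirius + Lyra: cost 10 + 3 + 8 = 21 ≤ 23, return 19 + 19 + 12 = 50.
Arcturus + Sirius + Vega: cost 10 + 3 + 7 = 20 ≤ 23, return 19 + 19 + 16 = 54.
Best is Arcturus, Sirius, and Vega with total return 54.

54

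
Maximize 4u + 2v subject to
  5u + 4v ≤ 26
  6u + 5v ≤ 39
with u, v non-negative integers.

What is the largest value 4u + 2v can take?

Relaxing integrality, the LP optimum is 20.80 at (u,v) = (5.2, 0), which is not an integer point.
(u,v)=(5,0): 5·5+4·0=25≤26, 6·5+5·0=30≤39, objective 20.
(u,v)=(4,1): 5·4+4·1=24≤26, 6·4+5·1=29≤39, objective 18.
(u,v)=(4,0): 5·4+4·0=20≤26, 6·4+5·0=24≤39, objective 16.
Maximum is 20 at (u,v)=(5,0).

20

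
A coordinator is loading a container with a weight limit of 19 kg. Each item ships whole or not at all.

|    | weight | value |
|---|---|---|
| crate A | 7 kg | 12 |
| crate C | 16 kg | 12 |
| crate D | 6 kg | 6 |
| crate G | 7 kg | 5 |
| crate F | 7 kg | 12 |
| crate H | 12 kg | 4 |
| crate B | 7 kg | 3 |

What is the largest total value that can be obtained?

24

crate A + crate F: weight 7 + 7 = 14 ≤ 19, value 12 + 12 = 24.
crate A + crate D: weight 7 + 6 = 13 ≤ 19, value 12 + 6 = 18.
Best is crate A and crate F with total value 24.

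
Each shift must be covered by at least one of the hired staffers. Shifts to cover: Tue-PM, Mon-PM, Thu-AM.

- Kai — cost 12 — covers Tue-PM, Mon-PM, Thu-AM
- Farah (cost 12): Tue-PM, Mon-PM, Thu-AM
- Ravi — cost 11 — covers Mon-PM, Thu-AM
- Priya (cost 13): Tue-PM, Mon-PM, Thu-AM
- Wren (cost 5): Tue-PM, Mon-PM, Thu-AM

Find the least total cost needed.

5

Wren alone covers Tue-PM, Mon-PM, Thu-AM — every shift.
Total cost: 5.
No cover costs less than 5.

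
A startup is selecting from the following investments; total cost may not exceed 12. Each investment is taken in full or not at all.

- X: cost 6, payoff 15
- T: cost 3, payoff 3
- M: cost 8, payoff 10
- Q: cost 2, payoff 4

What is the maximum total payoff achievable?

Allowing fractional choices, the relaxed optimum would be about 24.0, but investments are indivisible.
X + T + Q: cost 6 + 3 + 2 = 11 ≤ 12, payoff 15 + 3 + 4 = 22.
X + Q: cost 6 + 2 = 8 ≤ 12, payoff 15 + 4 = 19.
X + T: cost 6 + 3 = 9 ≤ 12, payoff 15 + 3 = 18.
Best is X, T, and Q with total payoff 22.

22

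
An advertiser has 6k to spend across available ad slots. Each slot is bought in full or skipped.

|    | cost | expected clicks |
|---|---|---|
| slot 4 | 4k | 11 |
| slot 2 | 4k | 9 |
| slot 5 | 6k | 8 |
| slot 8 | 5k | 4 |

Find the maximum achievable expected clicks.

11

This is an integer program with binary decision variables.
Allowing fractional choices, the relaxed optimum would be about 15.5, but ad slots are indivisible.
slot 2: cost 4 ≤ 6, expected clicks 9.
slot 4: cost 4 ≤ 6, expected clicks 11.
Best is slot 4 with total expected clicks 11.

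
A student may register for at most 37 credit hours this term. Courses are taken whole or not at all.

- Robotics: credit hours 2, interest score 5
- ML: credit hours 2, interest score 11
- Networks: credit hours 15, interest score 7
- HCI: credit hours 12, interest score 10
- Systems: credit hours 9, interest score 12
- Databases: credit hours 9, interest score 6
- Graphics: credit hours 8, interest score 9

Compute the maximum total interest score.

47

Take Robotics, ML, HCI, Systems, and Graphics: credit hours 2 + 2 + 12 + 9 + 8 = 33 ≤ 37, interest score 5 + 11 + 10 + 12 + 9 = 47.
No other feasible combination does better.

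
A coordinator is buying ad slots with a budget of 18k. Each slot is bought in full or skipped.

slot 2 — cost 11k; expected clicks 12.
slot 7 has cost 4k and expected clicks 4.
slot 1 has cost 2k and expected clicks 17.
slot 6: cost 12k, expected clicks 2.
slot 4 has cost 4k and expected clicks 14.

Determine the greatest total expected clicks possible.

43

This is a 0-1 knapsack instance.
Allowing fractional choices, the relaxed optimum would be about 44.0, but ad slots are indivisible.
slot 2 + slot 1 + slot 4: cost 11 + 2 + 4 = 17 ≤ 18, expected clicks 12 + 17 + 14 = 43.
slot 7 + slot 1 + slot 4: cost 4 + 2 + 4 = 10 ≤ 18, expected clicks 4 + 17 + 14 = 35.
Best is slot 2, slot 1, and slot 4 with total expected clicks 43.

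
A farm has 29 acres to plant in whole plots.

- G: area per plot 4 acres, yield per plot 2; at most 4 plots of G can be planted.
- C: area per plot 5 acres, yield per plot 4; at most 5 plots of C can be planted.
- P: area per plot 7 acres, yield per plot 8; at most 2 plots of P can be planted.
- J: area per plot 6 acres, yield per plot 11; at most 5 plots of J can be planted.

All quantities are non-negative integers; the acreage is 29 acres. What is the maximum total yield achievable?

48

J has the best ratio (11/6); taking only J gives at most 4×11 = 44 (stopped by the area limit).
Mixing does better — 1×C and 4×J: area 29 ≤ 29, yield 1·4 + 4·11 = 48.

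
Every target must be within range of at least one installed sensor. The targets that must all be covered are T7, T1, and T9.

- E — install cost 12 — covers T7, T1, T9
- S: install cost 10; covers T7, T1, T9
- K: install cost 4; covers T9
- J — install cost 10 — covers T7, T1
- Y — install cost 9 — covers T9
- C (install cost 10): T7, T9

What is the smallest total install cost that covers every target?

10

This is a weighted set-cover instance.
S alone covers T7, T1, T9 — every target.
Total install cost: 10.
No cover costs less than 10.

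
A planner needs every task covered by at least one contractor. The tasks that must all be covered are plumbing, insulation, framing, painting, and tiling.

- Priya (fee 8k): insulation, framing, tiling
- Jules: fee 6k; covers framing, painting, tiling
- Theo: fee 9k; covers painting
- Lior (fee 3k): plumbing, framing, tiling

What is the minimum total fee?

This is a weighted set-cover instance.
Choose Priya, Jules, and Lior: together they cover plumbing, insulation, framing, painting, tiling — every task.
Total fee: 8 + 6 + 3 = 17.
No cover costs less than 17.

17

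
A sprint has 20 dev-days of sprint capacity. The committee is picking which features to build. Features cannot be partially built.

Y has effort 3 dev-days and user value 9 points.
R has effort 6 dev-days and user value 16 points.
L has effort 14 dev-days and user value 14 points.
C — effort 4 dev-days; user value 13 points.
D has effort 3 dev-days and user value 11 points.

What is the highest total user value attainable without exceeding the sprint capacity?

49

Treat it as a binary knapsack problem.
Take Y, R, C, and D: effort 3 + 6 + 4 + 3 = 16 ≤ 20, user value 9 + 16 + 13 + 11 = 49.
No other feasible combination does better.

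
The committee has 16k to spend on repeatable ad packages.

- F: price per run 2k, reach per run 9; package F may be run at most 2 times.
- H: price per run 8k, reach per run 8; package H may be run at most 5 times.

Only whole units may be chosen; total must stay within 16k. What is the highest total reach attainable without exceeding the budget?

26

Take 2×F and 1×H: price 12 ≤ 16, reach 2·9 + 1·8 = 26.
F has the best ratio (9/2) and is taken to its limit of 2; remaining capacity is filled optimally with the others.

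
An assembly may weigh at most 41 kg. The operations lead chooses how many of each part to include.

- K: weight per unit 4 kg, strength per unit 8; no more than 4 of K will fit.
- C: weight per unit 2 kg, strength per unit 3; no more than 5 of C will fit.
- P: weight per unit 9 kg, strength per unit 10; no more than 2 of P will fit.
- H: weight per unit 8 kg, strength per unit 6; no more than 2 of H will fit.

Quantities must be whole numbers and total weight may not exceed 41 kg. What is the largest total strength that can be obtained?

This is a bounded integer knapsack.
K has the best ratio (8/4); taking only K gives at most 4×8 = 32 (stopped by the supply cap of 4).
Mixing does better — 4×K, 3×C, and 2×P: weight 40 ≤ 41, strength 4·8 + 3·3 + 2·10 = 61.

61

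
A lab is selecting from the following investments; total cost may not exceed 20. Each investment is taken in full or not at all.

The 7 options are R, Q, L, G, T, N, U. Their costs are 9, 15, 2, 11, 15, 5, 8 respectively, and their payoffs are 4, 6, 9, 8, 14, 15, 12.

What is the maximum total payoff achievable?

36

Allowing fractional choices, the relaxed optimum would be about 40.7, but investments are indivisible.
L + N + U: cost 2 + 5 + 8 = 15 ≤ 20, payoff 9 + 15 + 12 = 36.
L + G + N: cost 2 + 11 + 5 = 18 ≤ 20, payoff 9 + 8 + 15 = 32.
T + N: cost 15 + 5 = 20 ≤ 20, payoff 14 + 15 = 29.
Best is L, N, and U with total payoff 36.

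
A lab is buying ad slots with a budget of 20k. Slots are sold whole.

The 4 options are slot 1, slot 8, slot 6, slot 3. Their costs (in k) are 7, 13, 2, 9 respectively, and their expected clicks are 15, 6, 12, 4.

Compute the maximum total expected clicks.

31

This is an integer program with binary decision variables.
Allowing fractional choices, the relaxed optimum would be about 32.1, but ad slots are indivisible.
slot 1 + slot 6: cost 7 + 2 = 9 ≤ 20, expected clicks 15 + 12 = 27.
slot 1 + slot 6 + slot 3: cost 7 + 2 + 9 = 18 ≤ 20, expected clicks 15 + 12 + 4 = 31.
Best is slot 1, slot 6, and slot 3 with total expected clicks 31.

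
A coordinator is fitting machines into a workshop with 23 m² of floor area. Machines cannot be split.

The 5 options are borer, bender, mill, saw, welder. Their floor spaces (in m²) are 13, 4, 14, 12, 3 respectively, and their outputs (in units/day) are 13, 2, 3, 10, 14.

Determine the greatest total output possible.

Allowing fractional choices, the relaxed optimum would be about 32.8, but machines are indivisible.
bender + saw + welder: floor space 4 + 12 + 3 = 19 ≤ 23, output 2 + 10 + 14 = 26.
borer + welder: floor space 13 + 3 = 16 ≤ 23, output 13 + 14 = 27.
borer + bender + welder: floor space 13 + 4 + 3 = 20 ≤ 23, output 13 + 2 + 14 = 29.
Best is borer, bender, and welder with total output 29.

29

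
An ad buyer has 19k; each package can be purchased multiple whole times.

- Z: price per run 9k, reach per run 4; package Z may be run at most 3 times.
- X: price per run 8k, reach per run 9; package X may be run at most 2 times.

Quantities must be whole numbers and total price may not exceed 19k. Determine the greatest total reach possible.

18

Take 2×X: price 16 ≤ 19, reach 2·9 = 18.
X has the best ratio (9/8) and is taken to its limit of 2; remaining capacity is filled optimally with the others.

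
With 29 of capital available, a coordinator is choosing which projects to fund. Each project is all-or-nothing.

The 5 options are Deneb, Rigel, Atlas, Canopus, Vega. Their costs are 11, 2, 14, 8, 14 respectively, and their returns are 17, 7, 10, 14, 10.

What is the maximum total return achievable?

Take Deneb, Rigel, and Canopus: cost 11 + 2 + 8 = 21 ≤ 29, return 17 + 7 + 14 = 38.
No other feasible combination does better.

38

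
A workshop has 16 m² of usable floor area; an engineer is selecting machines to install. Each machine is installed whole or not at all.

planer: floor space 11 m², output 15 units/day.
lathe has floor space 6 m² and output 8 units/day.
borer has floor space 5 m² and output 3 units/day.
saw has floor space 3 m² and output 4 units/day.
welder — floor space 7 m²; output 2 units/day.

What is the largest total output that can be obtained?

planer + saw: floor space 11 + 3 = 14 ≤ 16, output 15 + 4 = 19.
planer + borer: floor space 11 + 5 = 16 ≤ 16, output 15 + 3 = 18.
Best is planer and saw with total output 19.

19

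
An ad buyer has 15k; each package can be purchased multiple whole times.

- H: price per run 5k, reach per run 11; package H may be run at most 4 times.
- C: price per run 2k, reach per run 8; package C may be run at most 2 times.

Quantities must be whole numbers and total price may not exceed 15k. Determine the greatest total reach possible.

38

This is a bounded integer knapsack.
3×H: price 15 ≤ 15, reach 3·11 = 33.
2×H and 2×C: price 14 ≤ 15, reach 2·11 + 2·8 = 38.
Best is 38.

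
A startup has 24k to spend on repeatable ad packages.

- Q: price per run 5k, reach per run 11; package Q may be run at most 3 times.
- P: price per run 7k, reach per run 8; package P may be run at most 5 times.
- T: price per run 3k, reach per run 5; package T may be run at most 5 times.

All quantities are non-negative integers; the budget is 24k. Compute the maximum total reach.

3×Q and 2×T: price 21 ≤ 24, reach 3·11 + 2·5 = 43.
3×Q and 3×T: price 24 ≤ 24, reach 3·11 + 3·5 = 48.
Best is 48.

48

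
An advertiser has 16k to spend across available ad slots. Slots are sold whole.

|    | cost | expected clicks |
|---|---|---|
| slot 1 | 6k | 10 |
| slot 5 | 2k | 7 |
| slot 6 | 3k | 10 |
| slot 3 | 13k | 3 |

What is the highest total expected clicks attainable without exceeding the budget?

Allowing fractional choices, the relaxed optimum would be about 28.2, but ad slots are indivisible.
slot 1 + slot 6: cost 6 + 3 = 9 ≤ 16, expected clicks 10 + 10 = 20.
slot 1 + slot 5 + slot 6: cost 6 + 2 + 3 = 11 ≤ 16, expected clicks 10 + 7 + 10 = 27.
Best is slot 1, slot 5, and slot 6 with total expected clicks 27.

27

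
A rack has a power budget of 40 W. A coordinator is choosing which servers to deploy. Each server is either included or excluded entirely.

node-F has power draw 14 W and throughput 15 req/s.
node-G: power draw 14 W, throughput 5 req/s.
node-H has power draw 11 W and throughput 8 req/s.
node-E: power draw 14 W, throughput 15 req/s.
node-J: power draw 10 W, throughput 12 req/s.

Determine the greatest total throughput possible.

Allowing fractional choices, the relaxed optimum would be about 43.5, but servers are indivisible.
node-F + node-H + node-E: power draw 14 + 11 + 14 = 39 ≤ 40, throughput 15 + 8 + 15 = 38.
node-F + node-H + node-J: power draw 14 + 11 + 10 = 35 ≤ 40, throughput 15 + 8 + 12 = 35.
node-F + node-E + node-J: power draw 14 + 14 + 10 = 38 ≤ 40, throughput 15 + 15 + 12 = 42.
Best is node-F, node-E, and node-J with total throughput 42.

42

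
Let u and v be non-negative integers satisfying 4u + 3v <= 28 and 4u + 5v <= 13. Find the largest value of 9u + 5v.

27

(u,v)=(3,0) is feasible, giving 27.
(u,v)=(2,1) is feasible, giving 23.
Maximum is 27 at (u,v)=(3,0).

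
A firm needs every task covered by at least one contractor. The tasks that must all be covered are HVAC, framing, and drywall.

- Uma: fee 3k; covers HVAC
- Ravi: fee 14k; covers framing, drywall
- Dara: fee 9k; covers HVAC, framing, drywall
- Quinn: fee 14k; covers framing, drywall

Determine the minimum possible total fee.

9

The greedy cost-per-new-task heuristic would pick Uma and Dara for 12, but a cheaper cover exists.
Dara alone covers HVAC, framing, drywall — every task.
Total fee: 9.
No cover costs less than 9.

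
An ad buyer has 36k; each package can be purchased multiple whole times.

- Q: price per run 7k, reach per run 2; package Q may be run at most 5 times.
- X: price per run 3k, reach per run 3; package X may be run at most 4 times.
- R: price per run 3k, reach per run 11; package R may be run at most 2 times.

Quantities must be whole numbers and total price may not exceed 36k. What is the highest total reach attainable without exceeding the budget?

2×Q, 4×X, and 2×R: price 32 ≤ 36, reach 2·2 + 4·3 + 2·11 = 38.
3×Q, 3×X, and 2×R: price 36 ≤ 36, reach 3·2 + 3·3 + 2·11 = 37.
Best is 38.

38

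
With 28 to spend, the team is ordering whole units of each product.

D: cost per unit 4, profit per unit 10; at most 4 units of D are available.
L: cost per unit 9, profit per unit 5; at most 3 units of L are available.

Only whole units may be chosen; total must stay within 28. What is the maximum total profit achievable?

Take 4×D and 1×L: cost 25 ≤ 28, profit 4·10 + 1·5 = 45.
D has the best ratio (10/4) and is taken to its limit of 4; remaining capacity is filled optimally with the others.

45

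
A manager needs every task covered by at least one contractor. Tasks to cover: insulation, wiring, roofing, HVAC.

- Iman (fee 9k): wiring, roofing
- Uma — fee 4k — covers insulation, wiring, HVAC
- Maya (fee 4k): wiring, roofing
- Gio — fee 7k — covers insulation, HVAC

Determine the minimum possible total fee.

This is a weighted set-cover instance.
Choose Uma and Maya: together they cover insulation, wiring, roofing, HVAC — every task.
Total fee: 4 + 4 = 8.

8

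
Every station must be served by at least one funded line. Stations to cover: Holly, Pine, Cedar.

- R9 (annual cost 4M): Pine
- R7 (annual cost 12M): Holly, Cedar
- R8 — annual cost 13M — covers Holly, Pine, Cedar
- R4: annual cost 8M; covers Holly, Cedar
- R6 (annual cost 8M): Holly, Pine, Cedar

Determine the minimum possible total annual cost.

8

R6 alone covers Holly, Pine, Cedar — every station.
Total annual cost: 8.
No cover costs less than 8.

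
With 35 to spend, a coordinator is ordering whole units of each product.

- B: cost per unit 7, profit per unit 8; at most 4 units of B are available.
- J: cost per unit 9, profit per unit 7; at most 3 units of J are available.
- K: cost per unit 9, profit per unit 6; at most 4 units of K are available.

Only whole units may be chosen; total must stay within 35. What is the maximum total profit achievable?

This is a bounded integer knapsack.
B has the best ratio (8/7); taking only B gives at most 4×8 = 32 (stopped by the supply cap of 4).
Optimal: 4×B: cost 28 ≤ 35, profit 4·8 = 32.

32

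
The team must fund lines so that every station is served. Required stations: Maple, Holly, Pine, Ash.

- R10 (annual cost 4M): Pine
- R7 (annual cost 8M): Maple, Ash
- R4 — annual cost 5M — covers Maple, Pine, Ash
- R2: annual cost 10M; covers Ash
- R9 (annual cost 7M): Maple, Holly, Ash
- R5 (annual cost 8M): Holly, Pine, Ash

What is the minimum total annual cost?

The greedy cost-per-new-station heuristic would pick R4 and R9 for 12, but a cheaper cover exists.
Choose R10 and R9: together they cover Maple, Holly, Pine, Ash — every station.
Total annual cost: 4 + 7 = 11.
No cover costs less than 11.

11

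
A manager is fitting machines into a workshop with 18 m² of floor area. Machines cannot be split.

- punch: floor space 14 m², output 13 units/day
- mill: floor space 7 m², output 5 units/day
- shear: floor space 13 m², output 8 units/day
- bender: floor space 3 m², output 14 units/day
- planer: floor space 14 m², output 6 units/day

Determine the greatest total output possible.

Allowing fractional choices, the relaxed optimum would be about 27.7, but machines are indivisible.
shear + bender: floor space 13 + 3 = 16 ≤ 18, output 8 + 14 = 22.
punch + bender: floor space 14 + 3 = 17 ≤ 18, output 13 + 14 = 27.
Best is punch and bender with total output 27.

27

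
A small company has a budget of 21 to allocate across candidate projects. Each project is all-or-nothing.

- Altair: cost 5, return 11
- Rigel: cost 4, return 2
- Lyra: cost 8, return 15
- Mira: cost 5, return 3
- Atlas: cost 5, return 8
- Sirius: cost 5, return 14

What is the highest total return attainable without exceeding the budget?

Allowing fractional choices, the relaxed optimum would be about 44.8, but projects are indivisible.
Lyra + Atlas + Sirius: cost 8 + 5 + 5 = 18 ≤ 21, return 15 + 8 + 14 = 37.
Altair + Lyra + Sirius: cost 5 + 8 + 5 = 18 ≤ 21, return 11 + 15 + 14 = 40.
Altair + Mira + Atlas + Sirius: cost 5 + 5 + 5 + 5 = 20 ≤ 21, return 11 + 3 + 8 + 14 = 36.
Best is Altair, Lyra, and Sirius with total return 40.

40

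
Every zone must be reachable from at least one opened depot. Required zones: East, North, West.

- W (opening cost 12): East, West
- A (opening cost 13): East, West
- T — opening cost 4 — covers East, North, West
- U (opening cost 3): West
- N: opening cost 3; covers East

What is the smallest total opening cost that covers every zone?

T alone covers East, North, West — every zone.
Total opening cost: 4.

4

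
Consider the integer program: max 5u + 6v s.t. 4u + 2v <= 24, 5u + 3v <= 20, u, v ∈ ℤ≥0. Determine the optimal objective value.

The continuous relaxation peaks at (0, 6.67) with value 40.00; rounding to a feasible lattice point costs some objective.
(u,v)=(0,6): 4·0+2·6=12≤24, 5·0+3·6=18≤20, objective 36.
(u,v)=(1,5): 4·1+2·5=14≤24, 5·1+3·5=20≤20, objective 35.
(u,v)=(0,5): 4·0+2·5=10≤24, 5·0+3·5=15≤20, objective 30.
The best lattice point is (0,6), giving 36.

36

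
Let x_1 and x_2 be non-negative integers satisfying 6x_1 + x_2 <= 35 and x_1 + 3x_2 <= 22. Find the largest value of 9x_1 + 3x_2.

60

Relaxing integrality, the LP optimum is 61.06 at (x_1,x_2) = (4.88, 5.71), which is not an integer point.
(x_1,x_2)=(5,5) is feasible, giving 60.
(x_1,x_2)=(5,4) is feasible, giving 57.
(x_1,x_2)=(4,6) is feasible, giving 54.
(x_1,x_2)=(4,5) is feasible, giving 51.
Maximum is 60 at (x_1,x_2)=(5,5).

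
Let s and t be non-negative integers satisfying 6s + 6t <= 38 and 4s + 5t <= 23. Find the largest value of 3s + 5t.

21

(s,t)=(2,3): 6·2+6·3=30≤38, 4·2+5·3=23≤23, objective 21.
(s,t)=(0,4): 6·0+6·4=24≤38, 4·0+5·4=20≤23, objective 20.
(s,t)=(3,2): 6·3+6·2=30≤38, 4·3+5·2=22≤23, objective 19.
Maximum is 21 at (s,t)=(2,3).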